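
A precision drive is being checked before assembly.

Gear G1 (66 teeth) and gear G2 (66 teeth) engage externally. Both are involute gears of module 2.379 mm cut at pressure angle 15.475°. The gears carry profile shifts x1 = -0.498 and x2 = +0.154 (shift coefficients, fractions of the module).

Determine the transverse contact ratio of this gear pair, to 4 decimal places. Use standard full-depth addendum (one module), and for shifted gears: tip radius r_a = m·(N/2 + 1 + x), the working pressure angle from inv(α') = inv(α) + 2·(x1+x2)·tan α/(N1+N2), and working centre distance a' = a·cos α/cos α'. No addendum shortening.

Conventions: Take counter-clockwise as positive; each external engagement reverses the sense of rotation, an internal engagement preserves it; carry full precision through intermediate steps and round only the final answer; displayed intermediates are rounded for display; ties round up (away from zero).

2.2332

topology: single-mesh involute geometry — m = 2.379, 66T/66T pair
base radii: r_b1 = 75.660883, r_b2 = 75.660883
tip radii: r_a1 = 79.701258, r_a2 = 81.252366
inv(α') = inv(15.475°) + 2·(-0.498+0.154)·tan α/(66+66) = 0.00532201  ⇒  α' = 14.30642°
a' = a·cos α / cos α' = 157.0140·cos 15.475°/cos 14.30642° = 156.164742
action lengths: √(r_a1²−r_b1²) = 25.054367, √(r_a2²−r_b2²) = 29.620563
base pitch p_b = π·m·cos α = 7.202899
CR = (25.054367 + 29.620563 − 156.164742·sin 14.30642°)/7.202899 = 2.233188
contact ratio ≈ 2.2332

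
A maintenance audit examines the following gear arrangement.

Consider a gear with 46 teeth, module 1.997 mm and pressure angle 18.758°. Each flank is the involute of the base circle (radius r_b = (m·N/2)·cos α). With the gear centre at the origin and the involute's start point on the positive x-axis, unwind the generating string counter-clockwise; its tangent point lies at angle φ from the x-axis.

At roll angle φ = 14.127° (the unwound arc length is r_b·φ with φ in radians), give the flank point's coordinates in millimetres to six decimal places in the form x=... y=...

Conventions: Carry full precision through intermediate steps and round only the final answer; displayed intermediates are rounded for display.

x=44.793351 y=0.215984

class = single-mesh tooth geometry [base-circle involute, m = 1.997, 46T]
pitch radius r_p = m·N/2 = 1.997·46/2 = 45.931000
base radius r_b = r_p·cos α = 45.931000·cos 18.758° = 43.491386
roll angle φ = 14.127° = 0.24656266 rad
x = r_b·(cos φ + φ·sin φ) = 44.793351
y = r_b·(sin φ − φ·cos φ) = 0.215984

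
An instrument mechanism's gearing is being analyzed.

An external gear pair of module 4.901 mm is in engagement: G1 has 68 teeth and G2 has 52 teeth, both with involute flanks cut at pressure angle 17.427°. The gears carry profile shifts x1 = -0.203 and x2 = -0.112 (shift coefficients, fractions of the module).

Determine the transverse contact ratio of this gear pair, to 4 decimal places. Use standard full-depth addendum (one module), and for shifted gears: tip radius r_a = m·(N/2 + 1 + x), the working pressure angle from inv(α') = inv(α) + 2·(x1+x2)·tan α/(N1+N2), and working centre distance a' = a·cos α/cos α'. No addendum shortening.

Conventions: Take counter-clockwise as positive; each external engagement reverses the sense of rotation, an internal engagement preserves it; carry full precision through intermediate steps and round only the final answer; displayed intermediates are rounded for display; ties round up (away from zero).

2.0377

single-mesh involute tooth geometry (68T engaging 52T at module 4.901)
base radii: r_b1 = 158.985383, r_b2 = 121.577058
tip radii: r_a1 = 170.540097, r_a2 = 131.778088
inv(α') = inv(17.427°) + 2·(-0.203-0.112)·tan α/(68+52) = 0.00809210  ⇒  α' = 16.40667°
a' = a·cos α / cos α' = 294.0600·cos 17.427°/cos 16.40667° = 292.471567
action lengths: √(r_a1²−r_b1²) = 61.705531, √(r_a2²−r_b2²) = 50.837816
base pitch p_b = π·m·cos α = 14.690215
CR = (61.705531 + 50.837816 − 292.471567·sin 16.40667°)/14.690215 = 2.037670
contact ratio ≈ 2.0377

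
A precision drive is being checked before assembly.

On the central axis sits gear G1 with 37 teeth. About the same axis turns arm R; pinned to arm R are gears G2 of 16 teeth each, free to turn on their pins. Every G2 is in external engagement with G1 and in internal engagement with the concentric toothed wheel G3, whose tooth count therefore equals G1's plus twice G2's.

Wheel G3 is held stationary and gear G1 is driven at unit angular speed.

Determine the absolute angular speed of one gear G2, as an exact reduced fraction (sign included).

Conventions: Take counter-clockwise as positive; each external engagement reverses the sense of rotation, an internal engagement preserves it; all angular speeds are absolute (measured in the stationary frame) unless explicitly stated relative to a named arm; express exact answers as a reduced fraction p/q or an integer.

-37/32

recognized (axles ride arm R): planetary set, 37/16/69 teeth
ring teeth: 37 + 2·16 = 69
37(ω_sun−ω_arm) = −69(ω_ring−ω_arm),  ω_ring = 0, ω_sun = 1
37(1−ω_arm) = −69(0−ω_arm)  ⇒  106·ω_arm = 37  ⇒  ω_arm = 37/106
sun–planet mesh: 37·(1−37/106) = −16·(ω_p−ω_arm)  ⇒  ω_p−ω_arm = -2553/1696
ω_p = 37/106 − 2553/1696 = -37/32
exact speed ratio = -37/32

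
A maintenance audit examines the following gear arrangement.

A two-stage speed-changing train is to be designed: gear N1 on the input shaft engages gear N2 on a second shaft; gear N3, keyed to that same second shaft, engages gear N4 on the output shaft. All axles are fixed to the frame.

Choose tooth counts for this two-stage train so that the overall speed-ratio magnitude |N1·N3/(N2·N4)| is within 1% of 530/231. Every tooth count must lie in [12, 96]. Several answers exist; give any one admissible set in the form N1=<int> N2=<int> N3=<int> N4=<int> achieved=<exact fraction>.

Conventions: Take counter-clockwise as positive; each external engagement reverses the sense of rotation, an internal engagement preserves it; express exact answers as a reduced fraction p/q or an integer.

2-stage fixed-axis compound train for ratio 530/231
target = 530/231 in lowest terms: an exact hit needs N1·N3 = k·530 and N2·N4 = k·231 for one integer k, every count in [12, 96]; additionally prefer no 1:1 stage (N1 ≠ N2, N3 ≠ N4)
k = 1: no 1:1-free in-range split of k·530 and k·231 into factor pairs; take k = 2
k = 2: N1·N3 = 1060 = 20·53, N2·N4 = 462 = 14·33
achieved = 20·53/(14·33) = 530/231; |achieved − target| = 0 ≤ 53/2310 ✓

N1=20 N2=14 N3=53 N4=33 achieved=530/231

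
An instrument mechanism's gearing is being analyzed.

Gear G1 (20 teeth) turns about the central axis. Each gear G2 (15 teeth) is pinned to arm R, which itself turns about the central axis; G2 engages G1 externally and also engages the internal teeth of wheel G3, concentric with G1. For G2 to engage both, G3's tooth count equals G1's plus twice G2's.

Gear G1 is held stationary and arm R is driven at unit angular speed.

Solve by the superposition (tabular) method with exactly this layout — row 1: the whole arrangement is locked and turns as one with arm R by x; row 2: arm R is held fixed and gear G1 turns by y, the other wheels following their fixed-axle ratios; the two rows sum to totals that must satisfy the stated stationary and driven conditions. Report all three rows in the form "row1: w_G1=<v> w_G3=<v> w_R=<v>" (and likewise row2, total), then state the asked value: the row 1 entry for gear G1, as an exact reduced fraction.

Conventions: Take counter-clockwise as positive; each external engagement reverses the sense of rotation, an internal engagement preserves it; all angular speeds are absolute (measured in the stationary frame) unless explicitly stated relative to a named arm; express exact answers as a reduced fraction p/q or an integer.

row1: w_G1=1 w_G3=1 w_R=1
row2: w_G1=-1 w_G3=2/5 w_R=0
total: w_G1=0 w_G3=7/5 w_R=1
asked value: 1

planetary set (20T centre, 15T on arm, 50T internal) — Willis relation
superposition row 1 [locked train]: every member turns x
row 2: sun turns y, ring = −(20/50)·y, arm 0
boundary: total ω_sun = x + y = 0 and total ω_arm = x = 1  ⇒  y = -1, x = 1
row 2 ring = −(20/50)·(-1) = 2/5
totals (row 1 + row 2): sun 1 + (-1) = 0, ring 1 + 2/5 = 7/5, arm 1 + 0 = 1
asked cell (row1, sun) = 1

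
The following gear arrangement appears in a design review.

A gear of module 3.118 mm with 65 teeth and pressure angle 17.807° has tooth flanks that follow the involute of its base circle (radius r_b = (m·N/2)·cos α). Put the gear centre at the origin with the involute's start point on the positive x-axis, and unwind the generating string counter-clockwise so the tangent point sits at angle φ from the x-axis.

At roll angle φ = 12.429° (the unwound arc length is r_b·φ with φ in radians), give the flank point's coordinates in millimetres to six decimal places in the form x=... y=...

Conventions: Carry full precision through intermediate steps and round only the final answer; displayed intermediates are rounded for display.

x=98.723661 y=0.326748

single-mesh involute tooth geometry (65T wheel at module 3.118)
pitch radius r_p = m·N/2 = 3.118·65/2 = 101.335000
base radius r_b = r_p·cos α = 101.335000·cos 17.807° = 96.480247
roll angle φ = 12.429° = 0.21692697 rad
x = r_b·(cos φ + φ·sin φ) = 98.723661
y = r_b·(sin φ − φ·cos φ) = 0.326748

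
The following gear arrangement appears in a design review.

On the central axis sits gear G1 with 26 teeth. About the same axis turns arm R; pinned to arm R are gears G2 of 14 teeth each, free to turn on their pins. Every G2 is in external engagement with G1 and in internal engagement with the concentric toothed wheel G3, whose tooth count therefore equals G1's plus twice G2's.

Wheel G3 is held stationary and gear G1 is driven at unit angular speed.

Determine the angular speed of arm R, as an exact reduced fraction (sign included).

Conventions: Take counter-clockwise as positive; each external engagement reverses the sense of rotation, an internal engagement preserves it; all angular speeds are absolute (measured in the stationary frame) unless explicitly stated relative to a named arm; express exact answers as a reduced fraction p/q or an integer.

13/40

class = planetary set [G3 = 26+2·14 = 54; Willis about the carrier]
ring teeth: 26 + 2·14 = 54
26(ω_sun−ω_arm) = −54(ω_ring−ω_arm),  ω_ring = 0, ω_sun = 1
26(1−ω_arm) = −54(0−ω_arm)  ⇒  80·ω_arm = 26  ⇒  ω_arm = 13/40
exact speed ratio = 13/40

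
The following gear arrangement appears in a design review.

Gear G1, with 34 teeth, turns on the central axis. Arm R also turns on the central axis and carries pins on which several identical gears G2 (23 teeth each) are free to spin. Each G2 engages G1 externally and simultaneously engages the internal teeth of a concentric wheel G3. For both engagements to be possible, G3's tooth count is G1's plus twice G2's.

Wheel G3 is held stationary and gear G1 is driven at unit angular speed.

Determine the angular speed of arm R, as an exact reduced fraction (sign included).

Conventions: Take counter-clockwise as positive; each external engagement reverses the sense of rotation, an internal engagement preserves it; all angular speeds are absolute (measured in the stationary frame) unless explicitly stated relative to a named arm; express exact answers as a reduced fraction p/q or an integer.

17/57

topology: planetary set — G1 34T / G2 23T / G3 80T, arm = carrier (Willis)
ring teeth: 34 + 2·23 = 80
34(ω_sun−ω_arm) = −80(ω_ring−ω_arm),  ω_ring = 0, ω_sun = 1
34(1−ω_arm) = −80(0−ω_arm)  ⇒  114·ω_arm = 34  ⇒  ω_arm = 17/57
exact speed ratio = 17/57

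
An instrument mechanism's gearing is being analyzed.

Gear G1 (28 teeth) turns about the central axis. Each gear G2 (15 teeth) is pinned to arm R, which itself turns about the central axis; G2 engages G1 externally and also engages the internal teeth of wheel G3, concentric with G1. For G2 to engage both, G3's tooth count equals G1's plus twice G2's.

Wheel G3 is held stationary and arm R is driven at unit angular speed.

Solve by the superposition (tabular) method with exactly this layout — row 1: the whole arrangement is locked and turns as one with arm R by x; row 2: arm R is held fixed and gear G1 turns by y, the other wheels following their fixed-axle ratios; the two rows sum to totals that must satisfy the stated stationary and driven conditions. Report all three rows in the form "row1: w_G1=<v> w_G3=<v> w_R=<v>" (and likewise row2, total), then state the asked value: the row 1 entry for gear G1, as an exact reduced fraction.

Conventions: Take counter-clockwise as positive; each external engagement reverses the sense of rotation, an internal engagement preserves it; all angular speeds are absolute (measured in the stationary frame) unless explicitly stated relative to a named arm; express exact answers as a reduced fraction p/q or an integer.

topology: planetary set — G1 28T / G2 15T / G3 58T, arm = carrier (Willis)
row 1 — lock + rotate with arm: ω_sun = ω_ring = ω_arm = x
superposition row 2 [arm held]: sun y, ring −(28/58)·y, arm 0
boundary: total ω_ring = x − (28/58)·y = 0 and total ω_arm = x = 1  ⇒  y = 29/14, x = 1
row 2 ring = −(28/58)·29/14 = -1
totals (row 1 + row 2): sun 1 + 29/14 = 43/14, ring 1 + (-1) = 0, arm 1 + 0 = 1
asked cell (row1, sun) = 1

row1: w_G1=1 w_G3=1 w_R=1
row2: w_G1=29/14 w_G3=-1 w_R=0
total: w_G1=43/14 w_G3=0 w_R=1
asked value: 1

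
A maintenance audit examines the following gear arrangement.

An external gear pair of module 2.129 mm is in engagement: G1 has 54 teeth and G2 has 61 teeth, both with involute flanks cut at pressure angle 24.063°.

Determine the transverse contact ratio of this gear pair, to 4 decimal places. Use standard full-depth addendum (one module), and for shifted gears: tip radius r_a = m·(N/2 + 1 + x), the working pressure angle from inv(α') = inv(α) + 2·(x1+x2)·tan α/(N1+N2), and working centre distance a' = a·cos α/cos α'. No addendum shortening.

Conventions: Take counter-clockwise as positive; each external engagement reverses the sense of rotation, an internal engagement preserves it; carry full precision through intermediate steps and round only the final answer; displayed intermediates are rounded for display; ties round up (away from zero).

1.5855

recognized (one external pair, fixed centres): single-mesh tooth geometry, m = 2.129, N1 = 54, N2 = 61
base radii: r_b1 = 52.487594, r_b2 = 59.291541
tip radii: r_a1 = 59.612000, r_a2 = 67.063500
no profile shift: α' = α, a' = a
action lengths: √(r_a1²−r_b1²) = 28.260273, √(r_a2²−r_b2²) = 31.337297
base pitch p_b = π·m·cos α = 6.107209
CR = (28.260273 + 31.337297 − 122.417500·sin 24.06300°)/6.107209 = 1.585495
contact ratio ≈ 1.5855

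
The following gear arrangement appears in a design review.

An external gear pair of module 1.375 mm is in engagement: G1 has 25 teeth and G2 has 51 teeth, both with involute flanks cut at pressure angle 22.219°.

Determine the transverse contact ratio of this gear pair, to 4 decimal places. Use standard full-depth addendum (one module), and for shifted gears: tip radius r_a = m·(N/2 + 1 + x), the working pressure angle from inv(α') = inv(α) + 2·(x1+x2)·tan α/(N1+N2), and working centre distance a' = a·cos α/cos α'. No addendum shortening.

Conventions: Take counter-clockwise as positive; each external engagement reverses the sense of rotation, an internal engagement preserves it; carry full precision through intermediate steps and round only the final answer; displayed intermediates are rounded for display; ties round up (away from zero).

recognized (one external pair, fixed centres): single-mesh tooth geometry, m = 1.375, N1 = 25, N2 = 51
base radii: r_b1 = 15.911246, r_b2 = 32.458942
tip radii: r_a1 = 18.562500, r_a2 = 36.437500
no profile shift: α' = α, a' = a
action lengths: √(r_a1²−r_b1²) = 9.560264, √(r_a2²−r_b2²) = 16.556221
base pitch p_b = π·m·cos α = 3.998932
CR = (9.560264 + 16.556221 − 52.250000·sin 22.21900°)/3.998932 = 1.589990
contact ratio ≈ 1.5900

1.5900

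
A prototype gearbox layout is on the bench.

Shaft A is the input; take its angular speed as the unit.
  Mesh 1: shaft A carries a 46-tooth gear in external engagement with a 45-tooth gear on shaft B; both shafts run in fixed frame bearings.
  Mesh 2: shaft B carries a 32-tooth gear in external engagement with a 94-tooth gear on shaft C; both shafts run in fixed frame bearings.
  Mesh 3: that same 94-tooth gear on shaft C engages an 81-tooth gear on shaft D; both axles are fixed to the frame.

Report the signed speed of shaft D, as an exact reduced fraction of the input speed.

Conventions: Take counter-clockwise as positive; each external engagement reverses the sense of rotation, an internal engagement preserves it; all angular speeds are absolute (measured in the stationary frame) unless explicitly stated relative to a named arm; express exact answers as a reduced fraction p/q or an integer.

-1472/3645

3-mesh fixed-axis compound train (all bearings frame-fixed)
mesh 1 [46T→45T]: |ω|/ω_in = 1×46/45 = 46/45, sense flips to −
mesh 2 [32T→94T]: |ω|/ω_in = (46/45)×32/94 = 736/2115, sense flips to +
mesh 3 [94T→81T]: |ω|/ω_in = (736/2115)×94/81 = 1472/3645, sense flips to −
signed output speed (× input speed) = -1472/3645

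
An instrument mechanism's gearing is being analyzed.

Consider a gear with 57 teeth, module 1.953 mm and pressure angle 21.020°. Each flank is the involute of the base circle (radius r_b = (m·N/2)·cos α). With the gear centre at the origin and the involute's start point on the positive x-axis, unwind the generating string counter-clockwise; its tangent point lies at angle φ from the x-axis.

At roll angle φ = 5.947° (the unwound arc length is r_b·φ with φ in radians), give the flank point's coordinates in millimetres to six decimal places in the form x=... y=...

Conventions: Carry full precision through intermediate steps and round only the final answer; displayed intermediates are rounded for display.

x=52.235707 y=0.019345

recognized (one wheel, involute flank): single-mesh tooth geometry, m = 1.953, N = 57
pitch radius r_p = m·N/2 = 1.953·57/2 = 55.660500
base radius r_b = r_p·cos α = 55.660500·cos 21.020° = 51.956587
roll angle φ = 5.947° = 0.10379473 rad
x = r_b·(cos φ + φ·sin φ) = 52.235707
y = r_b·(sin φ − φ·cos φ) = 0.019345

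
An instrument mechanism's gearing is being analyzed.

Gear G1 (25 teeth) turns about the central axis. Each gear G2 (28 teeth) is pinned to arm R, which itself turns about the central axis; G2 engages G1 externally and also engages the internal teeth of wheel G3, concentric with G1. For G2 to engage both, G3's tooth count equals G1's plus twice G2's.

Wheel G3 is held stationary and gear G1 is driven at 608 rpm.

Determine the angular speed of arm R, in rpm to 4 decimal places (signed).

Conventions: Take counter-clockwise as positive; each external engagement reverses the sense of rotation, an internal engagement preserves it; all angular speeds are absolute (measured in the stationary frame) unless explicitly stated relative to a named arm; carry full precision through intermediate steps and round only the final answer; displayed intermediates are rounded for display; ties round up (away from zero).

planetary set (25T centre, 28T on arm, 81T internal) — Willis relation
normalise by the input: solve with ω_sun = 1, then scale by 608 rpm
ring teeth: 25 + 2·28 = 81
25(ω_sun−ω_arm) = −81(ω_ring−ω_arm),  ω_ring = 0, ω_sun = 1
25(1−ω_arm) = −81(0−ω_arm)  ⇒  106·ω_arm = 25  ⇒  ω_arm = 25/106
scale: ω_arm = 25/106 × 608 rpm = +143.3962 rpm

+143.3962 rpm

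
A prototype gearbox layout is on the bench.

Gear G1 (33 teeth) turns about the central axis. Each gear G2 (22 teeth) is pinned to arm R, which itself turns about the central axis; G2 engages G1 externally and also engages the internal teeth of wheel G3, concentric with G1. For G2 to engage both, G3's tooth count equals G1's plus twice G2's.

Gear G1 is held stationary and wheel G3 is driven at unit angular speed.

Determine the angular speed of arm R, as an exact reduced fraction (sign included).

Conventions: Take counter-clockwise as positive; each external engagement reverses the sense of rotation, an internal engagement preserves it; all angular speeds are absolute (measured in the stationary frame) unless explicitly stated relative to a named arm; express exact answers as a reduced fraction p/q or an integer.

topology: planetary set — G1 33T / G2 22T / G3 77T, arm = carrier (Willis)
ring teeth: 33 + 2·22 = 77
33(ω_sun−ω_arm) = −77(ω_ring−ω_arm),  ω_sun = 0, ω_ring = 1
33(0−ω_arm) = −77(1−ω_arm)  ⇒  110·ω_arm = 77  ⇒  ω_arm = 7/10
exact speed ratio = 7/10

7/10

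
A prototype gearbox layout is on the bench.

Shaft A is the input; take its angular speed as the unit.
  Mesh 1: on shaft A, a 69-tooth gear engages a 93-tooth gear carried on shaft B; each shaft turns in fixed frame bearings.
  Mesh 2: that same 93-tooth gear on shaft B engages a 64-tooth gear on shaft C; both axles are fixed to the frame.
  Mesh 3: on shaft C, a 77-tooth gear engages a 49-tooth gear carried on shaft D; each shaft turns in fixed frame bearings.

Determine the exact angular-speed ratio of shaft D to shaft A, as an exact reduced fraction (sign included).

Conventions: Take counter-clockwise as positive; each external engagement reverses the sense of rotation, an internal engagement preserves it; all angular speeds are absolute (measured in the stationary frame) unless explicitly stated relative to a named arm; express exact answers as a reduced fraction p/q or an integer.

class = fixed-axis compound train [3 meshes; 3 ratios multiply, 3 sense flips]
mesh 1 [69T→93T]: running ratio 23/31, sense −
mesh 2 [93T→64T]: running ratio 69/64, sense +
mesh 3 [77T→49T]: running ratio 759/448, sense −
ω_out/ω_in = -759/448

-759/448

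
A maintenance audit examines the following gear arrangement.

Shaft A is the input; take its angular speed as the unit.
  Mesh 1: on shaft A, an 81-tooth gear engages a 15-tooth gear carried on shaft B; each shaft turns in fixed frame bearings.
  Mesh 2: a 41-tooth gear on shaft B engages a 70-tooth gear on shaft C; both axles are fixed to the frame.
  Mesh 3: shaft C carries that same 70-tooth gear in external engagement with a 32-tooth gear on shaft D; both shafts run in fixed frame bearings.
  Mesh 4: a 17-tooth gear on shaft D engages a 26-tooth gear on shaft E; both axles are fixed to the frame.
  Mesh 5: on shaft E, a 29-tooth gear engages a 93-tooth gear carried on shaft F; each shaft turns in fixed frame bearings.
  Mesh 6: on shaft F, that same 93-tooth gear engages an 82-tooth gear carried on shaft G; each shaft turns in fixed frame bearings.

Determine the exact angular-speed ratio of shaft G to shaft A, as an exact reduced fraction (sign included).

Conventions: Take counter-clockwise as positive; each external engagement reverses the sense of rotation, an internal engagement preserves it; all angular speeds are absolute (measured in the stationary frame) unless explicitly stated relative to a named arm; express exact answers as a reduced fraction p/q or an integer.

class = fixed-axis compound train [6 meshes; 6 ratios multiply, 6 sense flips]
mesh 1 [81T→15T]: running ratio 27/5, sense −
mesh 2 [41T→70T]: running ratio 1107/350, sense +
mesh 3 [70T→32T]: running ratio 1107/160, sense −
mesh 4 [17T→26T]: running ratio 18819/4160, sense +
mesh 5 [29T→93T]: running ratio 181917/128960, sense −
mesh 6 [93T→82T]: running ratio 13311/8320, sense +
ω_out/ω_in = 13311/8320

13311/8320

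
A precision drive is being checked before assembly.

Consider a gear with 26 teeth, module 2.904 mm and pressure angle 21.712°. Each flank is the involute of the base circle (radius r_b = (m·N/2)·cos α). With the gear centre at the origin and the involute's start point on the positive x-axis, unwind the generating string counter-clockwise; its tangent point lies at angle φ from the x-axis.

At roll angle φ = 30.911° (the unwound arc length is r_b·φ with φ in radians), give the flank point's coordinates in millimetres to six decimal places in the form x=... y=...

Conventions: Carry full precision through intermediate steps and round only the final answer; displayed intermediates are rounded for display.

x=39.812495 y=1.782945

topology: single-mesh involute geometry — m = 2.904, N = 26
pitch radius r_p = m·N/2 = 2.904·26/2 = 37.752000
base radius r_b = r_p·cos α = 37.752000·cos 21.712° = 35.073689
roll angle φ = 30.911° = 0.53949873 rad
x = r_b·(cos φ + φ·sin φ) = 39.812495
y = r_b·(sin φ − φ·cos φ) = 1.782945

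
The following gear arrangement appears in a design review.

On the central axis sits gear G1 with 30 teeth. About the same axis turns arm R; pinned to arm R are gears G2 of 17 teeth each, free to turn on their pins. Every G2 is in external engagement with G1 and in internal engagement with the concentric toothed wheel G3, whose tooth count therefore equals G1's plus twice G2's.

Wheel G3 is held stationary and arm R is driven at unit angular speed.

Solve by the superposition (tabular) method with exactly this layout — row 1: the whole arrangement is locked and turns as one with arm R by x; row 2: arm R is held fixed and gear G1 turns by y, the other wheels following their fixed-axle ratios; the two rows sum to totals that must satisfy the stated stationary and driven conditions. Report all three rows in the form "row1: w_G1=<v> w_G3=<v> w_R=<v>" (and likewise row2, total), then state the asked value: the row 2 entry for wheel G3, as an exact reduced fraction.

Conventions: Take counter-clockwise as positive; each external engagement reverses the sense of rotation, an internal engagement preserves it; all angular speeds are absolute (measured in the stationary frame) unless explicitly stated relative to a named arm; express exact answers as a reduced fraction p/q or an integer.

row1: w_G1=1 w_G3=1 w_R=1
row2: w_G1=32/15 w_G3=-1 w_R=0
total: w_G1=47/15 w_G3=0 w_R=1
asked value: -1

planetary set (30T centre, 17T on arm, 64T internal) — Willis relation
superposition row 1 [locked train]: every member turns x
row 2 (arm held, sun turns y): ω_ring = −(30/64)·y, ω_arm = 0
boundary: total ω_ring = x − (30/64)·y = 0 and total ω_arm = x = 1  ⇒  y = 32/15, x = 1
row 2 ring = −(30/64)·32/15 = -1
totals (row 1 + row 2): sun 1 + 32/15 = 47/15, ring 1 + (-1) = 0, arm 1 + 0 = 1
asked cell (row2, ring) = -1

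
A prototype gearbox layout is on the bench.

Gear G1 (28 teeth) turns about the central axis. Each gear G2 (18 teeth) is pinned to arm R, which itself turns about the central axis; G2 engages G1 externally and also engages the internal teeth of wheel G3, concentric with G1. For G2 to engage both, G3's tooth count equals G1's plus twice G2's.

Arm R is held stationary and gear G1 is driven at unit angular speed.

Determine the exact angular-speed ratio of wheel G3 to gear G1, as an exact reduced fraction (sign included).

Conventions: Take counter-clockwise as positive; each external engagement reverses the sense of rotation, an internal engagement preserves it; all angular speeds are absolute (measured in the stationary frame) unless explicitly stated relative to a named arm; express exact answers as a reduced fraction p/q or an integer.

topology: planetary set — G1 28T / G2 18T / G3 64T, arm = carrier (Willis)
ring teeth: 28 + 2·18 = 64
28(ω_sun−ω_arm) = −64(ω_ring−ω_arm),  ω_arm = 0, ω_sun = 1
ω_ring = 0 − (28/64)(1−0) = -7/16
ω_out/ω_in = -7/16

-7/16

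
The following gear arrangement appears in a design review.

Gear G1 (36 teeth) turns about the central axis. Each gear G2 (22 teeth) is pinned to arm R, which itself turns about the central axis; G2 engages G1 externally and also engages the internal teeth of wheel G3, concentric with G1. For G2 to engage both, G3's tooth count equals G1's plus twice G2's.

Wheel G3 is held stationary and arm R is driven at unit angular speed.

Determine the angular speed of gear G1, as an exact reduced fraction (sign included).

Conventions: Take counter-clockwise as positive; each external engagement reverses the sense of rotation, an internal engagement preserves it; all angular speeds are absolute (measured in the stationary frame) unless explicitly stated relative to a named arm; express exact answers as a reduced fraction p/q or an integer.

29/9

class = planetary set [G3 = 36+2·22 = 80; Willis about the carrier]
ring teeth: 36 + 2·22 = 80
36(ω_sun−ω_arm) = −80(ω_ring−ω_arm),  ω_ring = 0, ω_arm = 1
ω_sun = 1 − (80/36)(0−1) = 29/9
exact speed ratio = 29/9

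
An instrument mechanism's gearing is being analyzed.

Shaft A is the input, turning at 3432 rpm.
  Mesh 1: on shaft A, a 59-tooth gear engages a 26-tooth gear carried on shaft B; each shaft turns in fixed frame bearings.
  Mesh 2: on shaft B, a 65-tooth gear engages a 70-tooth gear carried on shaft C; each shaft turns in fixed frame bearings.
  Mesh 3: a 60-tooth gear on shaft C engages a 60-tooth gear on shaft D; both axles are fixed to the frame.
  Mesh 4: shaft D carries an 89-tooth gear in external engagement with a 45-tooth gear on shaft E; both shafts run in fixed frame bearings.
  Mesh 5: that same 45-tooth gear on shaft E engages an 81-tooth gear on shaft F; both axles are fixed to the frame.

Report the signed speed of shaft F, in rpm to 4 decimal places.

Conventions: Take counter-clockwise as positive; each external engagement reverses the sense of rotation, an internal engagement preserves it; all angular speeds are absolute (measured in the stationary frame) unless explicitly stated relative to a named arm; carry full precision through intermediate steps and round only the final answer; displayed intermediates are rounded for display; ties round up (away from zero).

-7945.9577 rpm

class = fixed-axis compound train [5 meshes; 5 ratios multiply, 5 sense flips]
mesh 1 [59T→26T]: ω = 3432.0000×59/26 = 7788.0000 rpm, sense flips to −
mesh 2 [65T→70T]: ω = 7788.0000×65/70 = 7231.7143 rpm, sense flips to +
mesh 3 [60T→60T]: ω = 7231.7143×60/60 = 7231.7143 rpm, sense flips to −
mesh 4 [89T→45T]: ω = 7231.7143×89/45 = 14302.7238 rpm, sense flips to +
mesh 5 [45T→81T]: ω = 14302.7238×45/81 = 7945.9577 rpm, sense flips to −
signed output speed = -7945.9577 rpm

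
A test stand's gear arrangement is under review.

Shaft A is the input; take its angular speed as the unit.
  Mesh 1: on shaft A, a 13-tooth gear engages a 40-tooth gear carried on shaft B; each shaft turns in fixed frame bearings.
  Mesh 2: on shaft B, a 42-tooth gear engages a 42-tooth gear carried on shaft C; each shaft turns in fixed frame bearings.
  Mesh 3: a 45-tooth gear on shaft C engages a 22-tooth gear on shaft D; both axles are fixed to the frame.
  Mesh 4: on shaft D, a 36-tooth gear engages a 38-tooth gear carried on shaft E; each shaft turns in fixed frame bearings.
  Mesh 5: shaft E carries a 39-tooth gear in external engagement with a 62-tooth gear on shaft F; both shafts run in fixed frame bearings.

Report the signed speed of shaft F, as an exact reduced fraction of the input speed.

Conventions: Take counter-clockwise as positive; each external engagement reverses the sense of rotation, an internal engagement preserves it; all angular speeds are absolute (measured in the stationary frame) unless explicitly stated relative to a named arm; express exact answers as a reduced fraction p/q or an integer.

-41067/103664

5-mesh fixed-axis compound train (all bearings frame-fixed)
mesh 1 [13T→40T]: |ω|/ω_in = 1×13/40 = 13/40, sense flips to −
mesh 2 [42T→42T]: |ω|/ω_in = (13/40)×42/42 = 13/40, sense flips to +
mesh 3 [45T→22T]: |ω|/ω_in = (13/40)×45/22 = 117/176, sense flips to −
mesh 4 [36T→38T]: |ω|/ω_in = (117/176)×36/38 = 1053/1672, sense flips to +
mesh 5 [39T→62T]: |ω|/ω_in = (1053/1672)×39/62 = 41067/103664, sense flips to −
signed output speed (× input speed) = -41067/103664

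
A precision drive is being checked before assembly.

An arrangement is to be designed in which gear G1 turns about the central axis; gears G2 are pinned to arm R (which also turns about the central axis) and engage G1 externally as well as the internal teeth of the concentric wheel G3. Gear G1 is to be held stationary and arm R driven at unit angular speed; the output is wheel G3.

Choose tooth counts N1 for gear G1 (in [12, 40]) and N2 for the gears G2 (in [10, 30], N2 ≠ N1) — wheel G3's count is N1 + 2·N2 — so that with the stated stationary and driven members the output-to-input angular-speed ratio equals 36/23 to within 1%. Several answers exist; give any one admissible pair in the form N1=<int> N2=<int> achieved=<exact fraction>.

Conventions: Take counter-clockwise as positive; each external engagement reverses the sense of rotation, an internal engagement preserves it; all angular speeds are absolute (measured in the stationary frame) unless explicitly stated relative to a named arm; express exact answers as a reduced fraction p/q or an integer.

class = planetary set [ratio 36/23 wanted; Willis about the carrier]
Willis with ω_sun = 0: ω_ring/ω_arm = (N1+N3)/N3; set equal to 36/23  ⇒  N3/N1 = 1/(36/23 − 1) = 23/13
N3 = N1 + 2·N2  ⇒  N2/N1 = (N3/N1 − 1)/2 = (23/13 − 1)/2 = 5/13
smallest multiple with N1 ≥ 12 and N2 ≥ 10: k = 2  ⇒  N1 = 2·13 = 26, N2 = 2·5 = 10 (N1 ≤ 40, N2 ≤ 30, N2 ≠ N1 ✓), N3 = 26 + 2·10 = 46
check: (N1+N3)/N3 with N1 = 26, N3 = 46 gives 36/23; |achieved − target| = 0 ≤ 9/575 ✓

N1=26 N2=10 achieved=36/23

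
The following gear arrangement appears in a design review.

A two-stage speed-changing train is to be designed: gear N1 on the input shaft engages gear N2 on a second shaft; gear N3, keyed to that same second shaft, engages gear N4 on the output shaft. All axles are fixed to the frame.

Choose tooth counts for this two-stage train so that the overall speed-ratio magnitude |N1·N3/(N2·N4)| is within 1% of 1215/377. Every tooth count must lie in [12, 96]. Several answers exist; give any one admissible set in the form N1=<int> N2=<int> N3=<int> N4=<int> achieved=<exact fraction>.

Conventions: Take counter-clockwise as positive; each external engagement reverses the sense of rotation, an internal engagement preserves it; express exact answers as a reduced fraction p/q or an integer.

N1=15 N2=13 N3=81 N4=29 achieved=1215/377

2-stage fixed-axis compound train for ratio 1215/377
target = 1215/377 in lowest terms: an exact hit needs N1·N3 = k·1215 and N2·N4 = k·377 for one integer k, every count in [12, 96]; additionally prefer no 1:1 stage (N1 ≠ N2, N3 ≠ N4)
k = 1: N1·N3 = 1215 = 15·81, N2·N4 = 377 = 13·29
achieved = 15·81/(13·29) = 1215/377; |achieved − target| = 0 ≤ 243/7540 ✓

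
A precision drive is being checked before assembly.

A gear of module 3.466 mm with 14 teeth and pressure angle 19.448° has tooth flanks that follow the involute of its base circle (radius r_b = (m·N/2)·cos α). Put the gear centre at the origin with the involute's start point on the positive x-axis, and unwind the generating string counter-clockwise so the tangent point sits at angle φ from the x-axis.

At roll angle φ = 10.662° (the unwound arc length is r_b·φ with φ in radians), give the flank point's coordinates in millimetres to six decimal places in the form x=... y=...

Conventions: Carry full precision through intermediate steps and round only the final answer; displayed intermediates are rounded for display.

x=23.270395 y=0.048971

class = single-mesh tooth geometry [base-circle involute, m = 3.466, 14T]
pitch radius r_p = m·N/2 = 3.466·14/2 = 24.262000
base radius r_b = r_p·cos α = 24.262000·cos 19.448° = 22.877709
roll angle φ = 10.662° = 0.18608700 rad
x = r_b·(cos φ + φ·sin φ) = 23.270395
y = r_b·(sin φ − φ·cos φ) = 0.048971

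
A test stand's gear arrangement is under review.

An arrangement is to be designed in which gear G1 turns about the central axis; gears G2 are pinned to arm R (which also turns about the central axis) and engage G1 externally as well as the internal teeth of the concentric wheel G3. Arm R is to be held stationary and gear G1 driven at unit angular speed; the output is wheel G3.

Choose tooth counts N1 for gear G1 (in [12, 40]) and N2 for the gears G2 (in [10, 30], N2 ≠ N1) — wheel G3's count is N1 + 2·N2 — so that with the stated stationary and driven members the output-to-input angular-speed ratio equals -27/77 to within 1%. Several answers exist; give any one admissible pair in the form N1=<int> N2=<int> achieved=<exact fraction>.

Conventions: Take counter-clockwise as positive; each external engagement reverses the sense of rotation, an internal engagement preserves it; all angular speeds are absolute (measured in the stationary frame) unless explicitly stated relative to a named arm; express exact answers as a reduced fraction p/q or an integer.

class = planetary set [ratio -27/77 wanted; Willis about the carrier]
Willis with ω_arm = 0: ω_ring/ω_sun = −N1/N3; set equal to -27/77  ⇒  N3/N1 = −1/(-27/77) = 77/27
N3 = N1 + 2·N2  ⇒  N2/N1 = (N3/N1 − 1)/2 = (77/27 − 1)/2 = 25/27
smallest multiple with N1 ≥ 12 and N2 ≥ 10: k = 1  ⇒  N1 = 1·27 = 27, N2 = 1·25 = 25 (N1 ≤ 40, N2 ≤ 30, N2 ≠ N1 ✓), N3 = 27 + 2·25 = 77
check: −N1/N3 with N1 = 27, N3 = 77 gives -27/77; |achieved − target| = 0 ≤ 27/7700 ✓

N1=27 N2=25 achieved=-27/77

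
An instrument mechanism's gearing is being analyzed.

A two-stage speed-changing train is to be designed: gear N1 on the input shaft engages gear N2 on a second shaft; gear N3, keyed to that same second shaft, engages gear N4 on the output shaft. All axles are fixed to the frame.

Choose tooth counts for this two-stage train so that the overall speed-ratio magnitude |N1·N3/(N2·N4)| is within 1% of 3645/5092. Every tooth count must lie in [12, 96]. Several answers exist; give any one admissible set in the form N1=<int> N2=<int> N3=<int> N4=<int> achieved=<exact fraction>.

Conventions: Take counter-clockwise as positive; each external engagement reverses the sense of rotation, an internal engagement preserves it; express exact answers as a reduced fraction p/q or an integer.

N1=45 N2=67 N3=81 N4=76 achieved=3645/5092

topology: fixed-axis compound train — 2 stages, target 3645/5092
target = 3645/5092 in lowest terms: an exact hit needs N1·N3 = k·3645 and N2·N4 = k·5092 for one integer k, every count in [12, 96]; additionally prefer no 1:1 stage (N1 ≠ N2, N3 ≠ N4)
k = 1: N1·N3 = 3645 = 45·81, N2·N4 = 5092 = 67·76
achieved = 45·81/(67·76) = 3645/5092; |achieved − target| = 0 ≤ 729/101840 ✓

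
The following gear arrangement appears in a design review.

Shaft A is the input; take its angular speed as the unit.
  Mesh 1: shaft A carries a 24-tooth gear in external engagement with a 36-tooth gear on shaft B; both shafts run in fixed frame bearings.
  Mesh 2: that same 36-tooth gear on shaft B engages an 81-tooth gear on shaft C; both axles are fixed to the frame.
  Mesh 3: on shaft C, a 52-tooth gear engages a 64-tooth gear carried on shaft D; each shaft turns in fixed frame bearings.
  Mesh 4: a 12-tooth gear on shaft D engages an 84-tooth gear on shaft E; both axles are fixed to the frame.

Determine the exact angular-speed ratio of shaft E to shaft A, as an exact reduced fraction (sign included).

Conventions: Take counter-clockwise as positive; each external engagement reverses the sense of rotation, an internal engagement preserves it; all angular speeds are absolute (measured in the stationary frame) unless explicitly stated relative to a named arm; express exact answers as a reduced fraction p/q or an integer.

class = fixed-axis compound train [4 meshes; 4 ratios multiply, 4 sense flips]
mesh 1 [24T→36T]: running ratio 2/3, sense −
mesh 2 [36T→81T]: running ratio 8/27, sense +
mesh 3 [52T→64T]: running ratio 13/54, sense −
mesh 4 [12T→84T]: running ratio 13/378, sense +
ω_out/ω_in = 13/378

13/378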